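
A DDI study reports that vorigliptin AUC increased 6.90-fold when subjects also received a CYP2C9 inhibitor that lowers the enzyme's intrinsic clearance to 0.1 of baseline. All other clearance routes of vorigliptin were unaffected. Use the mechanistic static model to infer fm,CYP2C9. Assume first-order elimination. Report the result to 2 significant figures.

0.95

Call the CYP2C9 fraction fm. After the interaction, CL_new/CL_old = fm × 0.1 + (1 − fm).
AUC ratio = 1 / (new CL fraction), so new CL fraction = 1 / 6.90 = 0.1449.
fm × 0.1 + 1 − fm = 0.1449  ⇒  fm × (0.1 − 1) = −0.8551  ⇒  fm = 0.95.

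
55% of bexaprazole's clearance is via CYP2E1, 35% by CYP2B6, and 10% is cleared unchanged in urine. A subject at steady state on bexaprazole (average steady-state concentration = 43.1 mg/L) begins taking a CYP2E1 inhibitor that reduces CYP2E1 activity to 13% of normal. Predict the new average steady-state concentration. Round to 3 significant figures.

82.6 mg/L

The CYP2E1 pathway (55% of clearance) drops to 0.13× activity: 0.55 × 0.13 = 0.0715.
CYP2B6 (35%) and the residual 10% are unaffected.
New clearance relative to baseline: 0.0715 + 0.35 + 0.1 = 0.5215.
Average steady-state concentration ∝ 1/CL, so new value = 43.1 / 0.5215 = 82.6 mg/L.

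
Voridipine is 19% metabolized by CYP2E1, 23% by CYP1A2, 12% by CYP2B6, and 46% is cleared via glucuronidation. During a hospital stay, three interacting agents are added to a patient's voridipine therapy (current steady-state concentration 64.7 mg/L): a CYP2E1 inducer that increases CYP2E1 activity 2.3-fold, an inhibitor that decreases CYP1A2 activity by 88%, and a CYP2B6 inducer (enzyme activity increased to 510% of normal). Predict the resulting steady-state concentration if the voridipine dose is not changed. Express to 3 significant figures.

CYP2E1: 0.19 × 2.3 = 0.437
CYP1A2: 0.23 × 0.12 = 0.0276
CYP2B6: 0.12 × 5.1 = 0.612
Other: 0.46 (unchanged)
CL_new/CL_old = 0.437 + 0.0276 + 0.612 + 0.46 = 1.5366.
Dividing the baseline by the relative clearance: 64.7 / 1.5366 = 42.1 mg/L.

42.1 mg/L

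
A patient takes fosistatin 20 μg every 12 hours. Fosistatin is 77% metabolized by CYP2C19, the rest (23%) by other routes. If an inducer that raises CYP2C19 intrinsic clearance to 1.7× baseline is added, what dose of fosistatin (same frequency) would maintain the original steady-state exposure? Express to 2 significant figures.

The CYP2C19 pathway (77% of clearance) increases to 1.7× activity: 0.77 × 1.7 = 1.309.
The remaining 23% of clearance is unaffected.
CL_new/CL_old = 1.309 + 0.23 = 1.539.
To maintain the same steady-state level, dose must scale with clearance: new dose = 20 × 1.539 = 31 μg.

31 μg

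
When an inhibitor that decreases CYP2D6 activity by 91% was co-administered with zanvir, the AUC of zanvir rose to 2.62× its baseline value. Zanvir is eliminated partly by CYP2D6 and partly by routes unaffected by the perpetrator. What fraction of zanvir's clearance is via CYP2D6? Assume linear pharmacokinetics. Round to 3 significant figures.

0.679

Write x for the fraction cleared via CYP2D6. The observed AUC change means clearance fell to 1/2.62 = 0.3817 of baseline.
Setting x·0.09 + (1 − x) = 0.3817 and solving: x = (0.3817 − 1)/(0.09 − 1) = 0.679.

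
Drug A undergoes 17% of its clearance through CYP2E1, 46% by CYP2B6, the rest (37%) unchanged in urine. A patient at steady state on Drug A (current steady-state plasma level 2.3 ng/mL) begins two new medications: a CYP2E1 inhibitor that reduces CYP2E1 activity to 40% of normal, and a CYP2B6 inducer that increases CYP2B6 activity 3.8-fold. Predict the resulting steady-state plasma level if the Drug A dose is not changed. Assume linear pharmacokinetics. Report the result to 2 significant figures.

1.1 ng/mL

CYP2E1: 0.17 × 0.4 = 0.068
CYP2B6: 0.46 × 3.8 = 1.748
Other: 0.37 (unchanged)
New clearance relative to baseline: 0.068 + 1.748 + 0.37 = 2.186.
Steady-state plasma level ∝ 1/CL: new value = 2.3 / 2.186 = 1.1 ng/mL.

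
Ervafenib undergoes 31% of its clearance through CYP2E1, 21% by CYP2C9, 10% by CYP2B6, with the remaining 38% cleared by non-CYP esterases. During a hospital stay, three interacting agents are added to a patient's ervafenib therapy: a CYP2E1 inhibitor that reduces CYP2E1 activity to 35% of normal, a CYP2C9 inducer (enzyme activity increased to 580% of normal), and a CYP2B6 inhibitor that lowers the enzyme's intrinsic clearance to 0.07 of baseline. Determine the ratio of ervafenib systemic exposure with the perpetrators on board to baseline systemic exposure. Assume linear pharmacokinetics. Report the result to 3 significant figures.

0.584

The CYP2E1 pathway (31% of clearance) is reduced to 0.35× activity: 0.31 × 0.35 = 0.1085.
The CYP2C9 pathway (21% of clearance) is boosted to 5.8× activity: 0.21 × 5.8 = 1.218.
The CYP2B6 pathway (10% of clearance) drops to 0.07× activity: 0.1 × 0.07 = 0.007.
Non-CYP routes (38%) are unchanged.
Relative clearance = 0.1085 + 1.218 + 0.007 + 0.38 = 1.7135.
Systemic exposure ∝ 1/CL: fold-change = 1 / 1.7135 = 0.584.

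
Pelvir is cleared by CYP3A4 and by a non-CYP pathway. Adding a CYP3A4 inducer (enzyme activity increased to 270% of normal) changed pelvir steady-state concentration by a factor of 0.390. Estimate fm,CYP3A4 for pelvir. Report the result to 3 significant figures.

0.920

Write x for the fraction cleared via CYP3A4. The observed steady-state concentration change means clearance rose to 1/0.390 = 2.564 of baseline.
Only the CYP3A4 route changed, so 2.564 = x·2.7 + (1 − x), giving x = 0.920.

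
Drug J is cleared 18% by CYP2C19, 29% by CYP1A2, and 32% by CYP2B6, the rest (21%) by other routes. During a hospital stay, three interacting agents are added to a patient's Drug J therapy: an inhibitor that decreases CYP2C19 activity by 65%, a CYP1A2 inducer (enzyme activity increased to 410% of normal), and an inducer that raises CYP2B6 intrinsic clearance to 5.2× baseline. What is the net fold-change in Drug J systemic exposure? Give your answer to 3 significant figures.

The CYP2C19 pathway (18% of clearance) falls to 0.35× activity: 0.18 × 0.35 = 0.063.
The CYP1A2 pathway (29% of clearance) rises to 4.1× activity: 0.29 × 4.1 = 1.189.
The CYP2B6 pathway (32% of clearance) increases to 5.2× activity: 0.32 × 5.2 = 1.664.
Non-CYP routes (21%) are unchanged.
CL_new/CL_old = 0.063 + 1.189 + 1.664 + 0.21 = 3.126.
Net systemic exposure ratio = 1 / 3.126 = 0.320.

0.320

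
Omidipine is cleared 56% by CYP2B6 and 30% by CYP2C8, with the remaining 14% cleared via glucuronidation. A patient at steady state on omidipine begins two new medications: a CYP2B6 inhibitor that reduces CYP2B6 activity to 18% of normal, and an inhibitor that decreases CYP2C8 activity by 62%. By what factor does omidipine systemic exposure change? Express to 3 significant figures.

CYP2B6: 0.56 × 0.18 = 0.1008
CYP2C8: 0.3 × 0.38 = 0.114
Other: 0.14 (unchanged)
CL_new/CL_old = 0.1008 + 0.114 + 0.14 = 0.3548.
Systemic exposure ∝ 1/CL: fold-change = 1 / 0.3548 = 2.82.

2.82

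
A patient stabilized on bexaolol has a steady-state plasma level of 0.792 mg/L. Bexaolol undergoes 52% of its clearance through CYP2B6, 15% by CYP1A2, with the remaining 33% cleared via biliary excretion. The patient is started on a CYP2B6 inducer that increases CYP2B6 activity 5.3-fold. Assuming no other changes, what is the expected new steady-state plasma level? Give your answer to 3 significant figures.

0.245 mg/L

The CYP2B6 pathway (52% of clearance) rises to 5.3× activity: 0.52 × 5.3 = 2.756.
CYP1A2 (15%) and the residual 33% are unaffected.
Relative clearance = 2.756 + 0.15 + 0.33 = 3.236.
New steady-state plasma level = baseline ÷ relative clearance = 0.792 / 3.236 = 0.245 mg/L.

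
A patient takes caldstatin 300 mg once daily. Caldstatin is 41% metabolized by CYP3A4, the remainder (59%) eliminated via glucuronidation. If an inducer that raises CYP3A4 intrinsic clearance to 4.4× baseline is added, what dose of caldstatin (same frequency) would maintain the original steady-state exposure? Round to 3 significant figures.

718 mg

The CYP3A4 pathway (41% of clearance) is boosted to 4.4× activity: 0.41 × 4.4 = 1.804.
The remaining 59% of clearance is unaffected.
Relative clearance = 1.804 + 0.59 = 2.394.
Css,avg = (dose rate)/CL, so holding Css fixed requires dose ∝ CL: 300 × 2.394 = 718 mg.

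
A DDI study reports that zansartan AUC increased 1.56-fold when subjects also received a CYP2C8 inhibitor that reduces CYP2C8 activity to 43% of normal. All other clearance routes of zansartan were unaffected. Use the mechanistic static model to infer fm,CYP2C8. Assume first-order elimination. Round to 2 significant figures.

0.63

CL'/CL = 1 / 1.56 = 0.641
0.43·fm + (1 − fm) = 0.641
fm = (0.641 − 1) / (0.43 − 1) = 0.63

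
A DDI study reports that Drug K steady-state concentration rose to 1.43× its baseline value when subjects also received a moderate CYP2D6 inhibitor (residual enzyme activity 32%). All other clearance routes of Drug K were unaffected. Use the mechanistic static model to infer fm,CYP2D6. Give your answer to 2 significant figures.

Call the CYP2D6 fraction fm. After the interaction, CL_new/CL_old = fm × 0.32 + (1 − fm).
Steady-state concentration ratio = 1 / (new CL fraction), so new CL fraction = 1 / 1.43 = 0.6993.
fm × 0.32 + 1 − fm = 0.6993  ⇒  fm × (0.32 − 1) = −0.3007  ⇒  fm = 0.44.

0.44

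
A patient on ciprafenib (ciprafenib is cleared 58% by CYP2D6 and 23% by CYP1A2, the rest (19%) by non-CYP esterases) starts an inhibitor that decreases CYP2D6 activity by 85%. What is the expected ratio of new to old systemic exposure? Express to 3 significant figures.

1.97

The CYP2D6 pathway (58% of clearance) falls to 0.15× activity: 0.58 × 0.15 = 0.087.
CYP1A2 (23%) and the residual 19% are unaffected.
CL_new/CL_old = 0.087 + 0.23 + 0.19 = 0.507.
Since systemic exposure ∝ 1/CL, the ratio is 1 / 0.507 = 1.97.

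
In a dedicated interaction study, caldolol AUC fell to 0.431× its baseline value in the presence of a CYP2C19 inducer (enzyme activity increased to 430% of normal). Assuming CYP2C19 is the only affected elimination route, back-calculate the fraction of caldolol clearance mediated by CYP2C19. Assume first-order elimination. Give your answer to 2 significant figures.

0.40

Write x for the fraction cleared via CYP2C19. The observed AUC change means clearance rose to 1/0.431 = 2.32 of baseline.
Only the CYP2C19 route changed, so 2.32 = x·4.3 + (1 − x), giving x = 0.40.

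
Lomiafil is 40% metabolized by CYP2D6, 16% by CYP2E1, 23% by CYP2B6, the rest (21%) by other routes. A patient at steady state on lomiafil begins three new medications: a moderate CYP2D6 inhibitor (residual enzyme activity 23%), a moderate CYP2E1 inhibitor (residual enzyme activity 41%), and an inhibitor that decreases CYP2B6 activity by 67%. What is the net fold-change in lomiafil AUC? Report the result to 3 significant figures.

2.25

CYP2D6: 0.4 × 0.23 = 0.092
CYP2E1: 0.16 × 0.41 = 0.0656
CYP2B6: 0.23 × 0.33 = 0.0759
Other: 0.21 (unchanged)
Relative clearance = 0.092 + 0.0656 + 0.0759 + 0.21 = 0.4435.
Net AUC ratio = 1 / 0.4435 = 2.25.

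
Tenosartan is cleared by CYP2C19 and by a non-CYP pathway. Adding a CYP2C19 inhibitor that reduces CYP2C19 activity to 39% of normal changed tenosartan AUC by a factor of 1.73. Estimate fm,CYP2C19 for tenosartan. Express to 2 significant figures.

0.69

Call the CYP2C19 fraction fm. After the interaction, CL_new/CL_old = fm × 0.39 + (1 − fm).
AUC ratio = 1 / (new CL fraction), so new CL fraction = 1 / 1.73 = 0.578.
fm × 0.39 + 1 − fm = 0.578  ⇒  fm × (0.39 − 1) = −0.422  ⇒  fm = 0.69.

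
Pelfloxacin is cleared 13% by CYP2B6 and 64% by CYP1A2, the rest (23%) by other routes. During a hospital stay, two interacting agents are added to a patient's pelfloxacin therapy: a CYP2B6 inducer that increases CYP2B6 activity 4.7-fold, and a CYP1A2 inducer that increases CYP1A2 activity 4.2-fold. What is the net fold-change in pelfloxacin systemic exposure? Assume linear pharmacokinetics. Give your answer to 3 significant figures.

The CYP2B6 pathway (13% of clearance) increases to 4.7× activity: 0.13 × 4.7 = 0.611.
The CYP1A2 pathway (64% of clearance) increases to 4.2× activity: 0.64 × 4.2 = 2.688.
Non-CYP routes (23%) are unchanged.
Relative clearance = 0.611 + 2.688 + 0.23 = 3.529.
Net systemic exposure ratio = 1 / 3.529 = 0.283.

0.283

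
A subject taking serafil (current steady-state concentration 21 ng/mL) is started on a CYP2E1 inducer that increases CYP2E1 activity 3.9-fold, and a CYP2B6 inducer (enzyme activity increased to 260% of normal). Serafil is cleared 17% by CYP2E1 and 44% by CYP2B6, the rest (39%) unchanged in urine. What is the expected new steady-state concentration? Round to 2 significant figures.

CYP2E1: 0.17 × 3.9 = 0.663
CYP2B6: 0.44 × 2.6 = 1.144
Other: 0.39 (unchanged)
New clearance relative to baseline: 0.663 + 1.144 + 0.39 = 2.197.
Dividing the baseline by the relative clearance: 21 / 2.197 = 9.6 ng/mL.

9.6 ng/mL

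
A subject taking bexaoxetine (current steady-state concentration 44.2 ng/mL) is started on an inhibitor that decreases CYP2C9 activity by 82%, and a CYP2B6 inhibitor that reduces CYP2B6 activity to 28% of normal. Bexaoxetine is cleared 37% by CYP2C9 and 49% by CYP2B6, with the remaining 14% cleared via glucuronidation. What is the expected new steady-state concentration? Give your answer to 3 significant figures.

The CYP2C9 pathway (37% of clearance) is reduced to 0.18× activity: 0.37 × 0.18 = 0.0666.
The CYP2B6 pathway (49% of clearance) is reduced to 0.28× activity: 0.49 × 0.28 = 0.1372.
The remaining 14% of clearance is unaffected.
New clearance relative to baseline: 0.0666 + 0.1372 + 0.14 = 0.3438.
New steady-state concentration = 44.2 / 0.3438 = 129 ng/mL (concentration scales inversely with clearance).

129 ng/mL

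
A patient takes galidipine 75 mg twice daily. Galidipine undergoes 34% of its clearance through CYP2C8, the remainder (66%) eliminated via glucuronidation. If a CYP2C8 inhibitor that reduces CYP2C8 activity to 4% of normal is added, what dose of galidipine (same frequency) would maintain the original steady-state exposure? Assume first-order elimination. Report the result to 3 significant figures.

CYP2C8: 0.34 × 0.04 = 0.0136
Other: 0.66 (unchanged)
CL_new/CL_old = 0.0136 + 0.66 = 0.6736.
Exposure is unchanged when dose changes in proportion to clearance. New dose = 75 mg × 0.6736 = 50.5 mg.

50.5 mg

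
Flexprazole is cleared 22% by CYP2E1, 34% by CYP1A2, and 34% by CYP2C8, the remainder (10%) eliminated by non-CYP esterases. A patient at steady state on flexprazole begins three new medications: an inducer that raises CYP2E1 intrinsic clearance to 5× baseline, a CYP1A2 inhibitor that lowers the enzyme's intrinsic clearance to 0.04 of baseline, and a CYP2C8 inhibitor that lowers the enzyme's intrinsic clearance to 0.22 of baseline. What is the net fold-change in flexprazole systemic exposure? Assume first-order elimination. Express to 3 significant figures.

0.776

The CYP2E1 pathway (22% of clearance) is boosted to 5× activity: 0.22 × 5 = 1.1.
The CYP1A2 pathway (34% of clearance) is reduced to 0.04× activity: 0.34 × 0.04 = 0.0136.
The CYP2C8 pathway (34% of clearance) drops to 0.22× activity: 0.34 × 0.22 = 0.0748.
Non-CYP routes (10%) are unchanged.
CL_new/CL_old = 1.1 + 0.0136 + 0.0748 + 0.1 = 1.2884.
Net systemic exposure ratio = 1 / 1.2884 = 0.776.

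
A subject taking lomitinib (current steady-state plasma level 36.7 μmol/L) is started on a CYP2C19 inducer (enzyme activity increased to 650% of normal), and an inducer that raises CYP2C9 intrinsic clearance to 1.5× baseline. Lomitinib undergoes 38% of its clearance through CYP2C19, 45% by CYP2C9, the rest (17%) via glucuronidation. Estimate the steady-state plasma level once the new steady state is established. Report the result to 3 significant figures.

11.1 μmol/L

CYP2C19: 0.38 × 6.5 = 2.47
CYP2C9: 0.45 × 1.5 = 0.675
Other: 0.17 (unchanged)
Relative clearance = 2.47 + 0.675 + 0.17 = 3.315.
Dividing the baseline by the relative clearance: 36.7 / 3.315 = 11.1 μmol/L.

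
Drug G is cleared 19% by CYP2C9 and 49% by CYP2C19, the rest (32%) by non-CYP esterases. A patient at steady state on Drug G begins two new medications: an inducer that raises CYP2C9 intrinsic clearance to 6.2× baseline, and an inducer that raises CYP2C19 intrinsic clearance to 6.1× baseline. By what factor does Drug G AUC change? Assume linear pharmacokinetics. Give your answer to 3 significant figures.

0.223

The CYP2C9 pathway (19% of clearance) rises to 6.2× activity: 0.19 × 6.2 = 1.178.
The CYP2C19 pathway (49% of clearance) increases to 6.1× activity: 0.49 × 6.1 = 2.989.
The remaining 32% of clearance is unaffected.
CL_new/CL_old = 1.178 + 2.989 + 0.32 = 4.487.
Net AUC ratio = 1 / 4.487 = 0.223.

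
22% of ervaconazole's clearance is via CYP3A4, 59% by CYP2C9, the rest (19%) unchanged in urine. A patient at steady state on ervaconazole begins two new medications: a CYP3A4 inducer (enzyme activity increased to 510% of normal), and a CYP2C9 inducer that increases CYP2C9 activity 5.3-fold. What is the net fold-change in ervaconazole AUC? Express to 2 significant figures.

0.23

CYP3A4: 0.22 × 5.1 = 1.122
CYP2C9: 0.59 × 5.3 = 3.127
Other: 0.19 (unchanged)
New clearance relative to baseline: 1.122 + 3.127 + 0.19 = 4.439.
Because AUC varies inversely with clearance, the combined effect is 1 / 4.439 = 0.23.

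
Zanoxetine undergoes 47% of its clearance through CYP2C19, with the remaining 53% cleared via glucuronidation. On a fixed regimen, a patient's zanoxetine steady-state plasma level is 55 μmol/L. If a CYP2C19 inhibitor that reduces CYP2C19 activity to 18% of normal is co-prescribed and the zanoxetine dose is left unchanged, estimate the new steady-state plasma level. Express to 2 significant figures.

The CYP2C19 pathway (47% of clearance) falls to 0.18× activity: 0.47 × 0.18 = 0.0846.
The remaining 53% of clearance is unaffected.
New clearance relative to baseline: 0.0846 + 0.53 = 0.6146.
Steady-state plasma level ∝ 1/CL, so new value = 55 / 0.6146 = 89 μmol/L.

89 μmol/L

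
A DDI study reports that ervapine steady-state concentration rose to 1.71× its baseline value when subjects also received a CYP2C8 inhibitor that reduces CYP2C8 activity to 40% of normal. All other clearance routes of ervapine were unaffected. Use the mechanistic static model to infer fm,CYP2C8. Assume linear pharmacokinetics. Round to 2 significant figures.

Let fm be the CYP2C8 fraction. New clearance relative to baseline = fm × 0.4 + (1 − fm).
Steady-state concentration ratio = 1 / (new CL fraction), so new CL fraction = 1 / 1.71 = 0.5848.
fm × 0.4 + 1 − fm = 0.5848  ⇒  fm × (0.4 − 1) = −0.4152  ⇒  fm = 0.69.

0.69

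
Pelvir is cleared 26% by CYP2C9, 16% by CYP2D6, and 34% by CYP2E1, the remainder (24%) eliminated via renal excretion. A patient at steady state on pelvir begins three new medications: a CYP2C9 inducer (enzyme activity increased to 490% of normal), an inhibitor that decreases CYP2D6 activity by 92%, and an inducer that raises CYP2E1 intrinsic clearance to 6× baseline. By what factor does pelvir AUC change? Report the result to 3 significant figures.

0.280

The CYP2C9 pathway (26% of clearance) is boosted to 4.9× activity: 0.26 × 4.9 = 1.274.
The CYP2D6 pathway (16% of clearance) falls to 0.08× activity: 0.16 × 0.08 = 0.0128.
The CYP2E1 pathway (34% of clearance) rises to 6× activity: 0.34 × 6 = 2.04.
Non-CYP routes (24%) are unchanged.
New clearance relative to baseline: 1.274 + 0.0128 + 2.04 + 0.24 = 3.5668.
Because AUC varies inversely with clearance, the combined effect is 1 / 3.5668 = 0.280.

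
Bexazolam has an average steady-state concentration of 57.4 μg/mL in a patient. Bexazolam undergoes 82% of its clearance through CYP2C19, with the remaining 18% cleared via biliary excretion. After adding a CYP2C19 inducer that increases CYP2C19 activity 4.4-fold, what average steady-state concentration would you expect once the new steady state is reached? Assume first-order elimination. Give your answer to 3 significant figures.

CYP2C19: 0.82 × 4.4 = 3.608
Other: 0.18 (unchanged)
New clearance relative to baseline: 3.608 + 0.18 = 3.788.
Average steady-state concentration ∝ 1/CL, so new value = 57.4 / 3.788 = 15.2 μg/mL.

15.2 μg/mL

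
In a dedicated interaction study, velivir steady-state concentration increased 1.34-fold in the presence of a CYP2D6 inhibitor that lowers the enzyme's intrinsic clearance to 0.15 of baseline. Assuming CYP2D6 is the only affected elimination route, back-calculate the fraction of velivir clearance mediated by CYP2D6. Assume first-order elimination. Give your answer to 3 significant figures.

Write x for the fraction cleared via CYP2D6. The observed steady-state concentration change means clearance fell to 1/1.34 = 0.7463 of baseline.
Setting x·0.15 + (1 − x) = 0.7463 and solving: x = (0.7463 − 1)/(0.15 − 1) = 0.299.

0.299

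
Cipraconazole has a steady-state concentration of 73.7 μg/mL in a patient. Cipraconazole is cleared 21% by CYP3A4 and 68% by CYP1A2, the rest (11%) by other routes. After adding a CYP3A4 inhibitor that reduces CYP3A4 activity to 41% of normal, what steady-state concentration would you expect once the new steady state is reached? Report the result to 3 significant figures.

84.1 μg/mL

The CYP3A4 pathway (21% of clearance) is reduced to 0.41× activity: 0.21 × 0.41 = 0.0861.
CYP1A2 (68%) and the residual 11% are unaffected.
Relative clearance = 0.0861 + 0.68 + 0.11 = 0.8761.
Steady-state concentration ∝ 1/CL, so new value = 73.7 / 0.8761 = 84.1 μg/mL.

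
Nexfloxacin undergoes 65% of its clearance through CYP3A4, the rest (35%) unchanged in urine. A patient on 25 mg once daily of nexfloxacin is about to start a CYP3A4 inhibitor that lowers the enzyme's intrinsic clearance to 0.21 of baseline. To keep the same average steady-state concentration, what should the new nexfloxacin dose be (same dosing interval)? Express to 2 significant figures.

12 mg

The CYP3A4 pathway (65% of clearance) drops to 0.21× activity: 0.65 × 0.21 = 0.1365.
Non-CYP routes (35%) are unchanged.
CL_new/CL_old = 0.1365 + 0.35 = 0.4865.
Exposure is unchanged when dose changes in proportion to clearance. New dose = 25 mg × 0.4865 = 12 mg.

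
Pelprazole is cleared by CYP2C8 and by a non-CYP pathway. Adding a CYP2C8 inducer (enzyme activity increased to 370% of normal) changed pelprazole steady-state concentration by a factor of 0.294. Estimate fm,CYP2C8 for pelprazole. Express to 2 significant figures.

0.89

CL'/CL = 1 / 0.294 = 3.401
3.7·fm + (1 − fm) = 3.401
fm = (3.401 − 1) / (3.7 − 1) = 0.89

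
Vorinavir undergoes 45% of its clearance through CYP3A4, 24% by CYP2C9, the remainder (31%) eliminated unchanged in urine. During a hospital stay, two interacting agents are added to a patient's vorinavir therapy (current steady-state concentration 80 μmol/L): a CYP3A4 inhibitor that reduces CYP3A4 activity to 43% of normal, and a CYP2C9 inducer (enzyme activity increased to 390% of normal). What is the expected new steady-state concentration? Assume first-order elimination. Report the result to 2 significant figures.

56 μmol/L

The CYP3A4 pathway (45% of clearance) is reduced to 0.43× activity: 0.45 × 0.43 = 0.1935.
The CYP2C9 pathway (24% of clearance) increases to 3.9× activity: 0.24 × 3.9 = 0.936.
The remaining 31% of clearance is unaffected.
CL_new/CL_old = 0.1935 + 0.936 + 0.31 = 1.4395.
Dividing the baseline by the relative clearance: 80 / 1.4395 = 56 μmol/L.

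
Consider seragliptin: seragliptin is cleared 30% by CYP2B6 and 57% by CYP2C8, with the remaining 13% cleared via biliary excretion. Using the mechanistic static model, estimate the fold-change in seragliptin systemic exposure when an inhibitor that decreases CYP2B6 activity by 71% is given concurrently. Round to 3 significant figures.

The CYP2B6 pathway (30% of clearance) is reduced to 0.29× activity: 0.3 × 0.29 = 0.087.
CYP2C8 (57%) and the residual 13% are unaffected.
New clearance relative to baseline: 0.087 + 0.57 + 0.13 = 0.787.
Systemic exposure is inversely proportional to clearance, so the fold-change is 1 / 0.787 = 1.27.

1.27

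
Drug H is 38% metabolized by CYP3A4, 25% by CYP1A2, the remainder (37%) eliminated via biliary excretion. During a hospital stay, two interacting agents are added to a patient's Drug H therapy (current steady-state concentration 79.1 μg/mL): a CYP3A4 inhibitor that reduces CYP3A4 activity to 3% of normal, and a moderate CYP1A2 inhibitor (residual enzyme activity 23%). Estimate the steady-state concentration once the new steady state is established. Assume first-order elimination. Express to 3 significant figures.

180 μg/mL

The CYP3A4 pathway (38% of clearance) falls to 0.03× activity: 0.38 × 0.03 = 0.0114.
The CYP1A2 pathway (25% of clearance) is reduced to 0.23× activity: 0.25 × 0.23 = 0.0575.
Non-CYP routes (37%) are unchanged.
CL_new/CL_old = 0.0114 + 0.0575 + 0.37 = 0.4389.
Steady-state concentration ∝ 1/CL: new value = 79.1 / 0.4389 = 180 μg/mL.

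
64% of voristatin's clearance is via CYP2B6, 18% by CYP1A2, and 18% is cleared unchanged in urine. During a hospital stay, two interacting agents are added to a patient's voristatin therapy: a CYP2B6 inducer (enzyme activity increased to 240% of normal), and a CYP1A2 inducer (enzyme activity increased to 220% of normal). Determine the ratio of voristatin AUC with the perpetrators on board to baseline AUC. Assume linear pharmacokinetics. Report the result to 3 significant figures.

The CYP2B6 pathway (64% of clearance) is boosted to 2.4× activity: 0.64 × 2.4 = 1.536.
The CYP1A2 pathway (18% of clearance) is boosted to 2.2× activity: 0.18 × 2.2 = 0.396.
Non-CYP routes (18%) are unchanged.
CL_new/CL_old = 1.536 + 0.396 + 0.18 = 2.112.
Because AUC varies inversely with clearance, the combined effect is 1 / 2.112 = 0.473.

0.473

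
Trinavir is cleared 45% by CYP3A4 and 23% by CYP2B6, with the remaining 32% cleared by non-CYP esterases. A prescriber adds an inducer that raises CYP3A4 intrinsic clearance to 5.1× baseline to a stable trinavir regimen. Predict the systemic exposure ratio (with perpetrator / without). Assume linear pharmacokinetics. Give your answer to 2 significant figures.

0.35

The CYP3A4 pathway (45% of clearance) rises to 5.1× activity: 0.45 × 5.1 = 2.295.
CYP2B6 (23%) and the residual 32% are unaffected.
New clearance relative to baseline: 2.295 + 0.23 + 0.32 = 2.845.
Systemic exposure is inversely proportional to clearance, so the fold-change is 1 / 2.845 = 0.35.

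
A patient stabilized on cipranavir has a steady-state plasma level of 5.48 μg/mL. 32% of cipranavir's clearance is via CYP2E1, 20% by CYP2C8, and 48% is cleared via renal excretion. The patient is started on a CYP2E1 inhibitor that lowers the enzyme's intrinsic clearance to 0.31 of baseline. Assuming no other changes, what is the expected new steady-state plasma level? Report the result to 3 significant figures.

7.03 μg/mL

The CYP2E1 pathway (32% of clearance) drops to 0.31× activity: 0.32 × 0.31 = 0.0992.
CYP2C8 (20%) and the residual 48% are unaffected.
New clearance relative to baseline: 0.0992 + 0.2 + 0.48 = 0.7792.
Steady-state plasma level ∝ 1/CL, so new value = 5.48 / 0.7792 = 7.03 μg/mL.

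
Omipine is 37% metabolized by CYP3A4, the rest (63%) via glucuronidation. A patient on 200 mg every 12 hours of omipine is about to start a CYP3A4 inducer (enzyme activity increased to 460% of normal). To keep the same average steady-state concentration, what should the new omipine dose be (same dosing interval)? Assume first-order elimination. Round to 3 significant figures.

466 mg

CYP3A4: 0.37 × 4.6 = 1.702
Other: 0.63 (unchanged)
CL_new/CL_old = 1.702 + 0.63 = 2.332.
To maintain the same steady-state level, dose must scale with clearance: new dose = 200 × 2.332 = 466 mg.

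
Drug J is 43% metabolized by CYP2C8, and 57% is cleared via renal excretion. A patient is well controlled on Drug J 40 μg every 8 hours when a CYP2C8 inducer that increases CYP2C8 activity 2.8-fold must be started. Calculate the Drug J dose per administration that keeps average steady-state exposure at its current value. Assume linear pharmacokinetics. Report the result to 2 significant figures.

The CYP2C8 pathway (43% of clearance) rises to 2.8× activity: 0.43 × 2.8 = 1.204.
The remaining 57% of clearance is unaffected.
CL_new/CL_old = 1.204 + 0.57 = 1.774.
Exposure is unchanged when dose changes in proportion to clearance. New dose = 40 μg × 1.774 = 71 μg.

71 μg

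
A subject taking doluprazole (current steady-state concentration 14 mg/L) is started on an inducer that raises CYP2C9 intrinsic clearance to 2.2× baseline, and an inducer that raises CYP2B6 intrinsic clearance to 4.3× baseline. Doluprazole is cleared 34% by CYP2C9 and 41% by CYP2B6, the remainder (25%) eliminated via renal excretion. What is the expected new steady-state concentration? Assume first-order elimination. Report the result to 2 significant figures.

The CYP2C9 pathway (34% of clearance) is boosted to 2.2× activity: 0.34 × 2.2 = 0.748.
The CYP2B6 pathway (41% of clearance) increases to 4.3× activity: 0.41 × 4.3 = 1.763.
Non-CYP routes (25%) are unchanged.
CL_new/CL_old = 0.748 + 1.763 + 0.25 = 2.761.
Steady-state concentration ∝ 1/CL: new value = 14 / 2.761 = 5.1 mg/L.

5.1 mg/L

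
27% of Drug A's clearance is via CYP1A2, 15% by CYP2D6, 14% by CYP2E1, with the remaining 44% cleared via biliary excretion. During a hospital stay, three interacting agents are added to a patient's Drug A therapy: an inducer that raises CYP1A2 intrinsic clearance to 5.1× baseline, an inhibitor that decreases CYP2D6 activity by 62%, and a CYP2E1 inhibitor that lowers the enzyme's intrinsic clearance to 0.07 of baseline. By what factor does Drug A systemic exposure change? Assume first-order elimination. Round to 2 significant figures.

The CYP1A2 pathway (27% of clearance) rises to 5.1× activity: 0.27 × 5.1 = 1.377.
The CYP2D6 pathway (15% of clearance) drops to 0.38× activity: 0.15 × 0.38 = 0.057.
The CYP2E1 pathway (14% of clearance) is reduced to 0.07× activity: 0.14 × 0.07 = 0.0098.
The remaining 44% of clearance is unaffected.
Relative clearance = 1.377 + 0.057 + 0.0098 + 0.44 = 1.8838.
Because systemic exposure varies inversely with clearance, the combined effect is 1 / 1.8838 = 0.53.

0.53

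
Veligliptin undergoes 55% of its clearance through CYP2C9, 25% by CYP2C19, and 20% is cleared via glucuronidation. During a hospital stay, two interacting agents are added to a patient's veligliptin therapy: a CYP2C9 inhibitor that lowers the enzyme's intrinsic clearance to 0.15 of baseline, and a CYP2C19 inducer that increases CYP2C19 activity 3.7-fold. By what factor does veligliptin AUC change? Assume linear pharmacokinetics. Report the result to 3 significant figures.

CYP2C9: 0.55 × 0.15 = 0.0825
CYP2C19: 0.25 × 3.7 = 0.925
Other: 0.2 (unchanged)
CL_new/CL_old = 0.0825 + 0.925 + 0.2 = 1.2075.
Net AUC ratio = 1 / 1.2075 = 0.828.

0.828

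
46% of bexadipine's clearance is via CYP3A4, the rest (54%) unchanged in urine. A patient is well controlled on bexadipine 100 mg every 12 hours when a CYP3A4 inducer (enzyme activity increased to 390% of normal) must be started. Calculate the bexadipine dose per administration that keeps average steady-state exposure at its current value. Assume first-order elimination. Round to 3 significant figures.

233 mg

CYP3A4: 0.46 × 3.9 = 1.794
Other: 0.54 (unchanged)
CL_new/CL_old = 1.794 + 0.54 = 2.334.
Css,avg = (dose rate)/CL, so holding Css fixed requires dose ∝ CL: 100 × 2.334 = 233 mg.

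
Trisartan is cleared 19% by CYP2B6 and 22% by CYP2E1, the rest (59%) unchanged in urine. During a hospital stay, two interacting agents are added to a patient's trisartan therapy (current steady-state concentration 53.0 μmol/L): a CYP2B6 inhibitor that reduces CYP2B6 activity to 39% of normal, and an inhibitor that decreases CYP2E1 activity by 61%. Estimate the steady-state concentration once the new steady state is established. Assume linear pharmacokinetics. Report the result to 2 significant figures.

The CYP2B6 pathway (19% of clearance) falls to 0.39× activity: 0.19 × 0.39 = 0.0741.
The CYP2E1 pathway (22% of clearance) drops to 0.39× activity: 0.22 × 0.39 = 0.0858.
Non-CYP routes (59%) are unchanged.
CL_new/CL_old = 0.0741 + 0.0858 + 0.59 = 0.7499.
New steady-state concentration = 53.0 / 0.7499 = 71 μmol/L (concentration scales inversely with clearance).

71 μmol/L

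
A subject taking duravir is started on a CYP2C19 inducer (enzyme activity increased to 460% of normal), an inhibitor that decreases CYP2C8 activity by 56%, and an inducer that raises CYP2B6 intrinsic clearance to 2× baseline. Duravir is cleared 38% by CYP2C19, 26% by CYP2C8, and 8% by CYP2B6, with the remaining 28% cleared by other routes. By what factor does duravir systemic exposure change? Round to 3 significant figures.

CYP2C19: 0.38 × 4.6 = 1.748
CYP2C8: 0.26 × 0.44 = 0.1144
CYP2B6: 0.08 × 2 = 0.16
Other: 0.28 (unchanged)
Relative clearance = 1.748 + 0.1144 + 0.16 + 0.28 = 2.3024.
Net systemic exposure ratio = 1 / 2.3024 = 0.434.

0.434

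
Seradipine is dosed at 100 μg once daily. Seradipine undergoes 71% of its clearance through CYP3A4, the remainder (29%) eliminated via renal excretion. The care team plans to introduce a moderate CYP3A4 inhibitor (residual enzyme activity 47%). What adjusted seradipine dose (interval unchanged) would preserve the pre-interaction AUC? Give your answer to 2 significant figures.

62 μg

CYP3A4: 0.71 × 0.47 = 0.3337
Other: 0.29 (unchanged)
CL_new/CL_old = 0.3337 + 0.29 = 0.6237.
Css,avg = (dose rate)/CL, so holding Css fixed requires dose ∝ CL: 100 × 0.6237 = 62 μg.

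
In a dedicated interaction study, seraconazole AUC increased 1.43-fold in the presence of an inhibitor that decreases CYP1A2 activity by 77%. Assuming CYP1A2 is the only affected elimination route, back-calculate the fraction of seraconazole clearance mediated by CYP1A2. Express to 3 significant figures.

0.391

Call the CYP1A2 fraction fm. After the interaction, CL_new/CL_old = fm × 0.23 + (1 − fm).
AUC ratio = 1 / (new CL fraction), so new CL fraction = 1 / 1.43 = 0.6993.
fm × 0.23 + 1 − fm = 0.6993  ⇒  fm × (0.23 − 1) = −0.3007  ⇒  fm = 0.391.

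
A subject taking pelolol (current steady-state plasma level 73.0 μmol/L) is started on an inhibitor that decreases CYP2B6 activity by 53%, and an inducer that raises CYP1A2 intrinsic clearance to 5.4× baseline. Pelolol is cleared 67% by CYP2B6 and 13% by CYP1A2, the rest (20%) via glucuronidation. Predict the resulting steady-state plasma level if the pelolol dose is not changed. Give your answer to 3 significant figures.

60.0 μmol/L

The CYP2B6 pathway (67% of clearance) is reduced to 0.47× activity: 0.67 × 0.47 = 0.3149.
The CYP1A2 pathway (13% of clearance) rises to 5.4× activity: 0.13 × 5.4 = 0.702.
Non-CYP routes (20%) are unchanged.
New clearance relative to baseline: 0.3149 + 0.702 + 0.2 = 1.2169.
Steady-state plasma level ∝ 1/CL: new value = 73.0 / 1.2169 = 60.0 μmol/L.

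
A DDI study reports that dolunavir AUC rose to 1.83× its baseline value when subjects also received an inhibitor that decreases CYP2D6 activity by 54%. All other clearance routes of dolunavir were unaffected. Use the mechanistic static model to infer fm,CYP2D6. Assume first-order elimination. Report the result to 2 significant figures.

0.84

Call the CYP2D6 fraction fm. After the interaction, CL_new/CL_old = fm × 0.46 + (1 − fm).
AUC ratio = 1 / (new CL fraction), so new CL fraction = 1 / 1.83 = 0.5464.
fm × 0.46 + 1 − fm = 0.5464  ⇒  fm × (0.46 − 1) = −0.4536  ⇒  fm = 0.84.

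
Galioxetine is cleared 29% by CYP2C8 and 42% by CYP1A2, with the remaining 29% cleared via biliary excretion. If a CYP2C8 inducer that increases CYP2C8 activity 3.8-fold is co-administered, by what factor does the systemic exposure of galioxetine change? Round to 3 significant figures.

0.552

CYP2C8: 0.29 × 3.8 = 1.102
CYP1A2: 0.42 (unchanged)
Other: 0.29 (unchanged)
New clearance relative to baseline: 1.102 + 0.42 + 0.29 = 1.812.
Since systemic exposure ∝ 1/CL, the ratio is 1 / 1.812 = 0.552.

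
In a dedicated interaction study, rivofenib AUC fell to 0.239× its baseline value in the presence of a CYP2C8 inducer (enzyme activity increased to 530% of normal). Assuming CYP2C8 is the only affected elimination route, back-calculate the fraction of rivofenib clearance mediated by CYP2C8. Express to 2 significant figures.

CL'/CL = 1 / 0.239 = 4.184
5.3·fm + (1 − fm) = 4.184
fm = (4.184 − 1) / (5.3 − 1) = 0.74

0.74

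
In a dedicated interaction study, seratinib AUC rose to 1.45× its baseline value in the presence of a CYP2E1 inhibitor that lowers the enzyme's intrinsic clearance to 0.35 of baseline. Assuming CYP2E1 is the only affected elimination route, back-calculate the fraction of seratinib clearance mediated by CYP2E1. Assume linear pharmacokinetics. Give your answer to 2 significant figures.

0.48

CL'/CL = 1 / 1.45 = 0.6897
0.35·fm + (1 − fm) = 0.6897
fm = (0.6897 − 1) / (0.35 − 1) = 0.48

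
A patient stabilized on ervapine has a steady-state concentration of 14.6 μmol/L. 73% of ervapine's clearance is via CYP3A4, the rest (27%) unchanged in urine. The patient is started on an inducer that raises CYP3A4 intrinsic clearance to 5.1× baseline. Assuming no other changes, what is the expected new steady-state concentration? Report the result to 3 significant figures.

The CYP3A4 pathway (73% of clearance) increases to 5.1× activity: 0.73 × 5.1 = 3.723.
Non-CYP routes (27%) are unchanged.
CL_new/CL_old = 3.723 + 0.27 = 3.993.
New steady-state concentration = baseline ÷ relative clearance = 14.6 / 3.993 = 3.66 μmol/L.

3.66 μmol/L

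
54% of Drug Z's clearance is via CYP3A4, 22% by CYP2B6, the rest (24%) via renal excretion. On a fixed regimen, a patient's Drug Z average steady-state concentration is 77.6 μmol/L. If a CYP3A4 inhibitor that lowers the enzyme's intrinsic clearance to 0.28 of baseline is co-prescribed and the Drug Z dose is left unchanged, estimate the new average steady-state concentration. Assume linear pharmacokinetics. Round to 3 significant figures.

The CYP3A4 pathway (54% of clearance) drops to 0.28× activity: 0.54 × 0.28 = 0.1512.
CYP2B6 (22%) and the residual 24% are unaffected.
New clearance relative to baseline: 0.1512 + 0.22 + 0.24 = 0.6112.
New average steady-state concentration = baseline ÷ relative clearance = 77.6 / 0.6112 = 127 μmol/L.

127 μmol/L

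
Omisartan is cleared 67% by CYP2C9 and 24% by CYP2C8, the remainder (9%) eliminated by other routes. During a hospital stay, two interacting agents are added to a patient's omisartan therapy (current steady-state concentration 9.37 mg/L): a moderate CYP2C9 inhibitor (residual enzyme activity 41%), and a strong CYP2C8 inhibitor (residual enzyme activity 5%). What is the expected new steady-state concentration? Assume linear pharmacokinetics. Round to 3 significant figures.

24.9 mg/L

CYP2C9: 0.67 × 0.41 = 0.2747
CYP2C8: 0.24 × 0.05 = 0.012
Other: 0.09 (unchanged)
Relative clearance = 0.2747 + 0.012 + 0.09 = 0.3767.
Steady-state concentration ∝ 1/CL: new value = 9.37 / 0.3767 = 24.9 mg/L.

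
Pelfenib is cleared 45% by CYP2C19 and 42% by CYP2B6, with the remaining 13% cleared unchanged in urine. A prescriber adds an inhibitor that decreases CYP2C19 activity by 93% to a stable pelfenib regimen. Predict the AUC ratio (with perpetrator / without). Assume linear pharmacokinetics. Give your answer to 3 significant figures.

1.72

The CYP2C19 pathway (45% of clearance) is reduced to 0.07× activity: 0.45 × 0.07 = 0.0315.
CYP2B6 (42%) and the residual 13% are unaffected.
New clearance relative to baseline: 0.0315 + 0.42 + 0.13 = 0.5815.
AUC is inversely proportional to clearance, so the fold-change is 1 / 0.5815 = 1.72.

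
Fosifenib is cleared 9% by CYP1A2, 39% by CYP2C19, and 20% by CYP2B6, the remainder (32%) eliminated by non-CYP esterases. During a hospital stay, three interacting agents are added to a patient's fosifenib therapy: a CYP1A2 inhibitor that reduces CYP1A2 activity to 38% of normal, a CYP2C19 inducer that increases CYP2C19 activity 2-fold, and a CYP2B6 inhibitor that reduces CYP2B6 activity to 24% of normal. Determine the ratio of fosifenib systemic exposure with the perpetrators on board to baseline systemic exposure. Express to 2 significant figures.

CYP1A2: 0.09 × 0.38 = 0.0342
CYP2C19: 0.39 × 2 = 0.78
CYP2B6: 0.2 × 0.24 = 0.048
Other: 0.32 (unchanged)
Relative clearance = 0.0342 + 0.78 + 0.048 + 0.32 = 1.1822.
Because systemic exposure varies inversely with clearance, the combined effect is 1 / 1.1822 = 0.85.

0.85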